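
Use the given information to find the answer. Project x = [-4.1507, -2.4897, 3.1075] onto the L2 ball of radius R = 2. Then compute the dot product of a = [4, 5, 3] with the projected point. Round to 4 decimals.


Step 1: Compute ||x|| (intermediates to 6 decimals).
||x|| = sqrt((-4.1507)^2 + (-2.4897)^2 + 3.1075^2) = 5.751823
Step 2: Project.
Since ||x|| > R, scale = R/||x|| = 2/5.751823 = 0.347716, proj(x) = scale * x
proj(x) = [-1.443265, -0.865709, 1.080527]
Step 3: Dot product.
a^T * proj(x) = 4*(-1.443265) + 5*(-0.865709) + 3*1.080527 = -6.86


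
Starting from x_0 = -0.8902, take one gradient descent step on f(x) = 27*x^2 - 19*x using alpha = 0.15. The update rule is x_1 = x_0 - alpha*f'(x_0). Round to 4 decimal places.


We compute the gradient at x_0 and apply the update.
f'(x) = 54*x - 19
f'(-0.8902) = 54*-0.8902 - 19 = -67.0708
x_1 = -0.8902 - 0.15*-67.0708 = 9.1704


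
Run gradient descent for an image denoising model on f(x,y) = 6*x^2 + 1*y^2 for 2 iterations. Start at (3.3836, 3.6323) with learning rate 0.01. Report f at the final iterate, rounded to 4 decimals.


Gradient descent on f(x,y) = 6*x^2 + 1*y^2.
Starting point: (3.3836, 3.6323), alpha = 0.01
Step 1: grad_x = 2*6*3.3836 = 40.6032, grad_y = 2*1*3.6323 = 7.2646
  x_1 = 3.3836 - 0.01*40.6032 = 2.9776
  y_1 = 3.6323 - 0.01*7.2646 = 3.5597
Step 2: grad_x = 2*6*2.9776 = 35.7308, grad_y = 2*1*3.5597 = 7.1193
  x_2 = 2.9776 - 0.01*35.7308 = 2.6203
  y_2 = 3.5597 - 0.01*7.1193 = 3.4885
f(2.6203, 3.4885) = 6*2.6203^2 + 1*3.4885^2 = 53.3639


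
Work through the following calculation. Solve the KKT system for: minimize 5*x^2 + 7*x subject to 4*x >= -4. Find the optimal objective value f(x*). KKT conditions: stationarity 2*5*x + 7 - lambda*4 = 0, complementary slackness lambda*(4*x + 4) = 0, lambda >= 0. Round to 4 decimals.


Step 1: Try lambda = 0 (constraint inactive).
Stationarity: 2*5*x + 7 = 0
x* = -7/(2*5) = -0.7
Check constraint: 4*-0.7 = -2.8 >= -4 -- satisfied.
Step 2: Compute optimal value.
f(x*) = 5*(-0.7)^2 + 7*(-0.7) = -2.45


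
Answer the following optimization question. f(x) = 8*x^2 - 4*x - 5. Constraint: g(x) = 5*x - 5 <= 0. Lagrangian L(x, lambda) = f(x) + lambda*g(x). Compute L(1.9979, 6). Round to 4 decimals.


Step 1: Evaluate f(x).
f(1.9979) = 8*1.9979^2 - 4*1.9979 - 5 = 18.9412
Step 2: Evaluate g(x).
g(1.9979) = 5*1.9979 - 5 = 4.9895
Step 3: Compute Lagrangian.
L = 18.9412 + 6*4.9895 = 48.8782


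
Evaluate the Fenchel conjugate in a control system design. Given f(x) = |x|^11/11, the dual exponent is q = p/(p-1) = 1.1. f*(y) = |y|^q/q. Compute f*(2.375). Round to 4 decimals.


The conjugate exponent q satisfies 1/p + 1/q = 1.
p = 11, so q = 11/(11 - 1) = 1.1
|y|^q = 2.375^1.1 = 2.5896
f*(2.375) = 2.5896 / 1.1 = 2.3542


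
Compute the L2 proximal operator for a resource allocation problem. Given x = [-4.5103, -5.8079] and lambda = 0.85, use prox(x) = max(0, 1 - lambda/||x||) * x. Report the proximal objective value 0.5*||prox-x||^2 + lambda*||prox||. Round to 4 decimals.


Step 1: Compute ||x||.
||x|| = 7.3535
Step 2: Compute scaling factor.
scale = max(0, 1 - 0.85/7.3535) = 0.8844
Step 3: prox(x) = [-3.989, -5.1366]
||prox(x)|| = 6.5035
Step 4: Proximal objective.
0.5*||prox-x||^2 = 0.3613
lambda*||prox|| = 5.528
Total = 5.8893


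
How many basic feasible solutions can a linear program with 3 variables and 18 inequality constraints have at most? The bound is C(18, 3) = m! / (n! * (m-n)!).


Each vertex corresponds to some choice of n active constraints out of m, so the number of vertices is at most C(m, n) = m! / (n!(m-n)!).
m = 18, n = 3
Numerator: 18 * 17 * 16
Denominator: 3! = 6
C(18, 3) = 816


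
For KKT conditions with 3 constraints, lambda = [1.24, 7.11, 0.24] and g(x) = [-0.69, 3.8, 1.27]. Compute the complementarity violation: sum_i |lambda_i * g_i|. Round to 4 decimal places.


KKT complementary slackness check:
lambda_1 * g_1 = 1.24 * -0.69 = -0.8556
lambda_2 * g_2 = 7.11 * 3.8 = 27.018
lambda_3 * g_3 = 0.24 * 1.27 = 0.3048
Total violation = 0.8556 + 27.018 + 0.3048 = 28.1784


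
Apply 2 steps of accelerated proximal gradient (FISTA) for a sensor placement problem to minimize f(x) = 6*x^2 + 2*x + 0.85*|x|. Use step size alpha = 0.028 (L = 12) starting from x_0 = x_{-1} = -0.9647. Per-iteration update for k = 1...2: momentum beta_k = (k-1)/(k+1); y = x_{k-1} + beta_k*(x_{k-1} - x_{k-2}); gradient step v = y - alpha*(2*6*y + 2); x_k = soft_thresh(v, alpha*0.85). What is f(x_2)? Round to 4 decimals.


FISTA on f(x) = 6*x^2 + 2*x + 0.85*|x|
L = 12, alpha = 0.028
Iteration 1: beta = 0.0, y = -0.9647 + 0.0*(-0.9647 + 0.9647) = -0.9647
  grad(y) = -9.5764, v = y - alpha*grad = -0.6966
  prox(v) = soft_thresh(-0.6966, 0.0238) = -0.6728
Iteration 2: beta = 0.3333, y = -0.6728 + 0.3333*(-0.6728 + 0.9647) = -0.5754
  grad(y) = -4.9054, v = y - alpha*grad = -0.4381
  prox(v) = soft_thresh(-0.4381, 0.0238) = -0.4143
f(x_2) = 6*(-0.4143)^2 + 2*(-0.4143) + 0.85*|-0.4143| = 0.5534


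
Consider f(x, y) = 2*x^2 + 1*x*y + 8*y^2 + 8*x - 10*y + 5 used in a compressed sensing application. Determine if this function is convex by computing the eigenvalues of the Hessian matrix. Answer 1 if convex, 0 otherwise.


The Hessian of f(x,y) = 2*x^2 + 1*x*y + 8*y^2 + 8*x - 10*y + 5 is:
H = [[4, 1], [1, 16]]
Trace = 4 + 16 = 20
Determinant = 4*16 - (1)^2 = 63
Discriminant = (20)^2 - 4*63 = 148.0
Eigenvalues: lambda_1 = 3.9172, lambda_2 = 16.0828
The function is convex.

1


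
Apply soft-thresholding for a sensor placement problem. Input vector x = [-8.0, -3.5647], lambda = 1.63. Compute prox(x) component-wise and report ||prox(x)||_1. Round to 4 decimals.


Soft-thresholding with lambda = 1.63:
prox(-8.0) = sign(-8.0)*max(|-8.0| - 1.63, 0) = -6.37
prox(-3.5647) = sign(-3.5647)*max(|-3.5647| - 1.63, 0) = -1.9347
prox(x) = [-6.37, -1.9347]
||prox(x)||_1 = 6.37 + 1.9347 = 8.3047


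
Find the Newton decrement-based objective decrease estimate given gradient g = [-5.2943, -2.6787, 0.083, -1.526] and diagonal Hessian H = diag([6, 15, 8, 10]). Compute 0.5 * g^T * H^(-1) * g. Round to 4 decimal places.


Step 1: H is diagonal, so H^(-1) * g = [-0.8824, -0.1786, 0.0104, -0.1526].
Step 2: g^T H^(-1) g = sum_i g_i^2 / H_ii
  = (-5.2943)^2/6 + (-2.6787)^2/15 + (0.083)^2/8 + (-1.526)^2/10
  = 4.6716 + 0.4784 + 0.0009 + 0.2329 = 5.3837
Step 3: Objective decrease = 0.5 * g^T H^(-1) g = 2.6918


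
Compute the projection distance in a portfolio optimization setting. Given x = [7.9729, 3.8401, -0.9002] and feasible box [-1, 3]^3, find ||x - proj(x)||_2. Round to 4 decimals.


Project each component onto [-1, 3].
clip(7.9729) = 3.0, clip(3.8401) = 3.0, clip(-0.9002) = -0.9002
Projection = [3.0, 3.0, -0.9002]
Squared diffs: [24.7297, 0.7058, 0.0]
Distance = sqrt(25.4355) = 5.0434


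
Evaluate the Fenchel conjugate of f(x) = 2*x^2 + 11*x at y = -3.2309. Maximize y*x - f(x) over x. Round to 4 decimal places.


f*(y) = sup_x {y*x - a*x^2 - b*x} = sup_x {(y-b)*x - a*x^2}
FOC: (y - b) - 2a*x = 0 => x* = (y - b)/(2a)
x* = (-3.2309 - 11)/(2*2) = -3.5577
f*(-3.2309) = (y-b)^2/(4a) = (-3.2309 - 11)^2/(4*2)
= 202.5185/8 = 25.3148


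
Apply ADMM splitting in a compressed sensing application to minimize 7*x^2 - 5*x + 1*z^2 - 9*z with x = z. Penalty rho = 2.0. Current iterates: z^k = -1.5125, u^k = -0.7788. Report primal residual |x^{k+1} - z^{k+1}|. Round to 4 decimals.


ADMM iteration with rho = 2.0, z^k = -1.5125, u^k = -0.7788
Step 1: x-update.
Minimize 7*x^2 - 5*x + (2.0/2)*(x + 1.5125 - 0.7788)^2
FOC: (2*7 + 2.0)*x = 5 + 2.0*(-1.5125 + 0.7788)
x^{k+1} = 0.2208
Step 2: z-update.
Minimize 1*z^2 - 9*z + (2.0/2)*(0.2208 - z - 0.7788)^2
FOC: (2*1 + 2.0)*z = 9 + 2.0*(0.2208 - 0.7788)
z^{k+1} = 1.971
Step 3: u-update.
u^{k+1} = -0.7788 + 0.2208 - 1.971 = -2.529
Step 4: Primal residual = |0.2208 - 1.971| = 1.7502


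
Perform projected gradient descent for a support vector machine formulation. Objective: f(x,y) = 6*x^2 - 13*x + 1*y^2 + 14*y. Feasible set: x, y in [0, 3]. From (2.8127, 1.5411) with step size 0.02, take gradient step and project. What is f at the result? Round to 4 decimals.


Step 1: Compute gradient at (2.8127, 1.5411).
grad_x = 2*6*2.8127 - 13 = 20.7524
grad_y = 2*1*1.5411 + 14 = 17.0822
Step 2: Gradient step.
x_raw = 2.8127 - 0.02*20.7524 = 2.3977
y_raw = 1.5411 - 0.02*17.0822 = 1.1995
Step 3: Project onto [0, 3].
x_proj = clip(2.3977) = 2.3977
y_proj = clip(1.1995) = 1.1995
Step 4: Evaluate f.
f(2.3977, 1.1995) = 21.554


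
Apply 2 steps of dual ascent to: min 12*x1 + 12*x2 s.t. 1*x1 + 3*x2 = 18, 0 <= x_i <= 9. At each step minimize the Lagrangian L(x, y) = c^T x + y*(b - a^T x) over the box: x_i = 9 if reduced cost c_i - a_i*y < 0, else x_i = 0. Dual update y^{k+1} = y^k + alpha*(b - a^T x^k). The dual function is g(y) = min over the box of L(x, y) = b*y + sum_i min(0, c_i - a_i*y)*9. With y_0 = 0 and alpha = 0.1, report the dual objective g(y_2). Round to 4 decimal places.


Dual ascent for LP: min 12*x1 + 12*x2, 1*x1 + 3*x2 = 18, 0 <= x_i <= 9
Step 1: y^k = 0.0, reduced costs: (12.0, 12.0)
  x^k = (0.0, 0.0), subgradient = b - a^T x = 18.0
  y^{k+1} = 0.0 + 0.1*18.0 = 1.8
Step 2: y^k = 1.8, reduced costs: (10.2, 6.6)
  x^k = (0.0, 0.0), subgradient = b - a^T x = 18.0
  y^{k+1} = 1.8 + 0.1*18.0 = 3.6
Dual objective at y_2 = 3.6: reduced costs (8.4, 1.2), box minimizer x = (0.0, 0.0)
g(y_2) = b*y + (c1 - a1*y)*x1 + (c2 - a2*y)*x2 = 18*3.6 + 8.4*0.0 + 1.2*0.0 = 64.8 + 0.0 + 0.0 = 64.8


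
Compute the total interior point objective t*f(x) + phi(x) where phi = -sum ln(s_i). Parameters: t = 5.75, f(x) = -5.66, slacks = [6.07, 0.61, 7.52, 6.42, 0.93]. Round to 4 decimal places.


Step 1: Compute log-barrier.
ln values: [1.8034, -0.4943, 2.0176, 1.8594, -0.0726]
phi = -(1.8034 - 0.4943 + 2.0176 + 1.8594 - 0.0726) = -5.1135
Step 2: Compute augmented objective.
t*f(x) = 5.75*-5.66 = -32.545
Total = -32.545 - 5.1135 = -37.6585


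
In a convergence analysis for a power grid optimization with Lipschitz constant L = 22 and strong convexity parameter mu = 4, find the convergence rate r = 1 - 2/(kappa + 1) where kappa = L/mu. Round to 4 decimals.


Step 1: Compute the condition number.
kappa = L/mu = 22/4 = 5.5
Step 2: Compute the convergence rate.
r = 1 - 2/(kappa + 1) = 1 - 2*mu/(L + mu) = (L - mu)/(L + mu) = 18/26 = 0.6923


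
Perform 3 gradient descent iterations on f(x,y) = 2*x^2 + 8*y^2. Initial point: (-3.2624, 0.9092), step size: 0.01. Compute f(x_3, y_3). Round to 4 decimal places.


Gradient descent on f(x,y) = 2*x^2 + 8*y^2.
Starting point: (-3.2624, 0.9092), alpha = 0.01
Step 1: grad_x = 2*2*-3.2624 = -13.0496, grad_y = 2*8*0.9092 = 14.5472
  x_1 = -3.2624 - 0.01*-13.0496 = -3.1319
  y_1 = 0.9092 - 0.01*14.5472 = 0.7637
Step 2: grad_x = 2*2*-3.1319 = -12.5276, grad_y = 2*8*0.7637 = 12.2196
  x_2 = -3.1319 - 0.01*-12.5276 = -3.0066
  y_2 = 0.7637 - 0.01*12.2196 = 0.6415
Step 3: grad_x = 2*2*-3.0066 = -12.0265, grad_y = 2*8*0.6415 = 10.2645
  x_3 = -3.0066 - 0.01*-12.0265 = -2.8864
  y_3 = 0.6415 - 0.01*10.2645 = 0.5389
f(-2.8864, 0.5389) = 2*(-2.8864)^2 + 8*0.5389^2 = 18.9854


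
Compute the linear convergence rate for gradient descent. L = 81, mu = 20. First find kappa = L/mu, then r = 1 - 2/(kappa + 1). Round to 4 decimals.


Step 1: Compute the condition number.
kappa = L/mu = 81/20 = 4.05
Step 2: Compute the convergence rate.
r = 1 - 2/(kappa + 1) = 1 - 2*mu/(L + mu) = (L - mu)/(L + mu) = 61/101 = 0.604


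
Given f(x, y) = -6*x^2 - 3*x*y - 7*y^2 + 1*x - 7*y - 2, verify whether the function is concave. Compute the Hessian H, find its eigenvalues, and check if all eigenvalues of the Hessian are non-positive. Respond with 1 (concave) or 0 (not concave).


The Hessian of f(x,y) = -6*x^2 - 3*x*y - 7*y^2 + 1*x - 7*y - 2 is:
H = [[-12, -3], [-3, -14]]
Trace = -12 - 14 = -26
Determinant = -12*-14 - (-3)^2 = 159
Discriminant = (-26)^2 - 4*159 = 40.0
Eigenvalues: lambda_1 = -16.1623, lambda_2 = -9.8377
The function is concave.

1


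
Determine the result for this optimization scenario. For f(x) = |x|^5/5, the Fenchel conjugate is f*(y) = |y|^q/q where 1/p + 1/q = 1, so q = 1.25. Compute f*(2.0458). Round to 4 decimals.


The conjugate exponent q satisfies 1/p + 1/q = 1.
p = 5, so q = 5/(5 - 1) = 1.25
|y|^q = 2.0458^1.25 = 2.4467
f*(2.0458) = 2.4467 / 1.25 = 1.9574


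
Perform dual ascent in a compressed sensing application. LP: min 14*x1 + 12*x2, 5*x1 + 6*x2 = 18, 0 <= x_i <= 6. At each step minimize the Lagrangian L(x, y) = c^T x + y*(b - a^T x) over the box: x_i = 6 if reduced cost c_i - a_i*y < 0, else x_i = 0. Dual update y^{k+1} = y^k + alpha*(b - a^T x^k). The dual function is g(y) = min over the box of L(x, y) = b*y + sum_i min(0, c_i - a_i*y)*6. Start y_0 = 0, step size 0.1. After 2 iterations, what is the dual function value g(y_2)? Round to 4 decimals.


Dual ascent for LP: min 14*x1 + 12*x2, 5*x1 + 6*x2 = 18, 0 <= x_i <= 6
Step 1: y^k = 0.0, reduced costs: (14.0, 12.0)
  x^k = (0.0, 0.0), subgradient = b - a^T x = 18.0
  y^{k+1} = 0.0 + 0.1*18.0 = 1.8
Step 2: y^k = 1.8, reduced costs: (5.0, 1.2)
  x^k = (0.0, 0.0), subgradient = b - a^T x = 18.0
  y^{k+1} = 1.8 + 0.1*18.0 = 3.6
Dual objective at y_2 = 3.6: reduced costs (-4.0, -9.6), box minimizer x = (6.0, 6.0)
g(y_2) = b*y + (c1 - a1*y)*x1 + (c2 - a2*y)*x2 = 18*3.6 + (-4.0)*6.0 + (-9.6)*6.0 = 64.8 - 24.0 - 57.6 = -16.8


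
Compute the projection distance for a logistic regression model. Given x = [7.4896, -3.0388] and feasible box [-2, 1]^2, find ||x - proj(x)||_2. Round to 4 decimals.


Project each component onto [-2, 1].
clip(7.4896) = 1.0, clip(-3.0388) = -2.0
Projection = [1.0, -2.0]
Squared diffs: [42.1149, 1.0791]
Distance = sqrt(43.194) = 6.5722


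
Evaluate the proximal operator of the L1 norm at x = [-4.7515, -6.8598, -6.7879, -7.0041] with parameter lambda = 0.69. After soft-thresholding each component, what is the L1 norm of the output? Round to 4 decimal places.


Soft-thresholding with lambda = 0.69:
prox(-4.7515) = sign(-4.7515)*max(|-4.7515| - 0.69, 0) = -4.0615
prox(-6.8598) = sign(-6.8598)*max(|-6.8598| - 0.69, 0) = -6.1698
prox(-6.7879) = sign(-6.7879)*max(|-6.7879| - 0.69, 0) = -6.0979
prox(-7.0041) = sign(-7.0041)*max(|-7.0041| - 0.69, 0) = -6.3141
prox(x) = [-4.0615, -6.1698, -6.0979, -6.3141]
||prox(x)||_1 = 4.0615 + 6.1698 + 6.0979 + 6.3141 = 22.6433


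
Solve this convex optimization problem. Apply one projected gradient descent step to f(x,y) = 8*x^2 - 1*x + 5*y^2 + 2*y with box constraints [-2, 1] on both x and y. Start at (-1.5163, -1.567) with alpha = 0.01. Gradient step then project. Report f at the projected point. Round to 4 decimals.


Step 1: Compute gradient at (-1.5163, -1.567).
grad_x = 2*8*-1.5163 - 1 = -25.2608
grad_y = 2*5*-1.567 + 2 = -13.67
Step 2: Gradient step.
x_raw = -1.5163 - 0.01*-25.2608 = -1.2637
y_raw = -1.567 - 0.01*-13.67 = -1.4303
Step 3: Project onto [-2, 1].
x_proj = clip(-1.2637) = -1.2637
y_proj = clip(-1.4303) = -1.4303
Step 4: Evaluate f.
f(-1.2637, -1.4303) = 21.4072


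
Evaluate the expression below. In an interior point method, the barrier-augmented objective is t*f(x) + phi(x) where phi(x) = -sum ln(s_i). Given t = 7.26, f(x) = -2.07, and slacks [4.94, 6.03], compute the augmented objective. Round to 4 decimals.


Step 1: Compute log-barrier.
ln values: [1.5974, 1.7967]
phi = -(1.5974 + 1.7967) = -3.3941
Step 2: Compute augmented objective.
t*f(x) = 7.26*-2.07 = -15.0282
Total = -15.0282 - 3.3941 = -18.4223


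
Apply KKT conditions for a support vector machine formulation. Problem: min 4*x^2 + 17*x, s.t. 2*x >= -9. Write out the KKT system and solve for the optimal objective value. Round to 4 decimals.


Step 1: Try lambda = 0 (constraint inactive).
Stationarity: 2*4*x + 17 = 0
x* = -17/(2*4) = -2.125
Check constraint: 2*-2.125 = -4.25 >= -9 -- satisfied.
Step 2: Compute optimal value.
f(x*) = 4*(-2.125)^2 + 17*(-2.125) = -18.0625


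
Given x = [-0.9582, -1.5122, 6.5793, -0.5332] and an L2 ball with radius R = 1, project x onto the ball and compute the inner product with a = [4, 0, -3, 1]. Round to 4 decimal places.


Step 1: Compute ||x|| (intermediates to 6 decimals).
||x|| = sqrt((-0.9582)^2 + (-1.5122)^2 + 6.5793^2 + (-0.5332)^2) = 6.839326
Step 2: Project.
Since ||x|| > R, scale = R/||x|| = 1/6.839326 = 0.146213, proj(x) = scale * x
proj(x) = [-0.140101, -0.221103, 0.961979, -0.077961]
Step 3: Dot product.
a^T * proj(x) = 4*(-0.140101) + 0*(-0.221103) - 3*0.961979 + 1*(-0.077961) = -3.5243


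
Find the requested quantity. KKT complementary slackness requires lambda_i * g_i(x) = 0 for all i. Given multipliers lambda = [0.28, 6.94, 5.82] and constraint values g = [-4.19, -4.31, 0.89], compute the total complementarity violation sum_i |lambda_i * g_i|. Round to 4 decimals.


KKT complementary slackness check:
lambda_1 * g_1 = 0.28 * -4.19 = -1.1732
lambda_2 * g_2 = 6.94 * -4.31 = -29.9114
lambda_3 * g_3 = 5.82 * 0.89 = 5.1798
Total violation = 1.1732 + 29.9114 + 5.1798 = 36.2644


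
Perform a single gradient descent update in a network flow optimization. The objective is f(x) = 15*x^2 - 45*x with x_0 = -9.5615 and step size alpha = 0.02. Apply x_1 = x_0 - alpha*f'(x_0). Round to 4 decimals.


We compute the gradient at x_0 and apply the update.
f'(x) = 30*x - 45
f'(-9.5615) = 30*-9.5615 - 45 = -331.845
x_1 = -9.5615 - 0.02*-331.845 = -2.9246


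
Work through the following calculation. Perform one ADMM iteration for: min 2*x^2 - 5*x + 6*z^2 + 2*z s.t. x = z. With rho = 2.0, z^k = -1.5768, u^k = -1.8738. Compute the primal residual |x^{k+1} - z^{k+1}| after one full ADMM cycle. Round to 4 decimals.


ADMM iteration with rho = 2.0, z^k = -1.5768, u^k = -1.8738
Step 1: x-update.
Minimize 2*x^2 - 5*x + (2.0/2)*(x + 1.5768 - 1.8738)^2
FOC: (2*2 + 2.0)*x = 5 + 2.0*(-1.5768 + 1.8738)
x^{k+1} = 0.9323
Step 2: z-update.
Minimize 6*z^2 + 2*z + (2.0/2)*(0.9323 - z - 1.8738)^2
FOC: (2*6 + 2.0)*z = -2 + 2.0*(0.9323 - 1.8738)
z^{k+1} = -0.2774
Step 3: u-update.
u^{k+1} = -1.8738 + 0.9323 + 0.2774 = -0.6641
Step 4: Primal residual = |0.9323 + 0.2774| = 1.2097


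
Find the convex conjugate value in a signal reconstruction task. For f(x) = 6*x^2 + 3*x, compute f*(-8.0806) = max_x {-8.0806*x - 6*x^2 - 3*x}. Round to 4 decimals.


f*(y) = sup_x {y*x - a*x^2 - b*x} = sup_x {(y-b)*x - a*x^2}
FOC: (y - b) - 2a*x = 0 => x* = (y - b)/(2a)
x* = (-8.0806 - 3)/(2*6) = -0.9234
f*(-8.0806) = (y-b)^2/(4a) = (-8.0806 - 3)^2/(4*6)
= 122.7797/24 = 5.1158


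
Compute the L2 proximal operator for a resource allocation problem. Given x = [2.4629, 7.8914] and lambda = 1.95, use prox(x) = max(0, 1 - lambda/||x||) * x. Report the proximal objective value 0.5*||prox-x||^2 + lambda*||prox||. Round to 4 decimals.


Step 1: Compute ||x||.
||x|| = 8.2668
Step 2: Compute scaling factor.
scale = max(0, 1 - 1.95/8.2668) = 0.7641
Step 3: prox(x) = [1.8819, 6.03]
||prox(x)|| = 6.3168
Step 4: Proximal objective.
0.5*||prox-x||^2 = 1.9013
lambda*||prox|| = 12.3178
Total = 14.219


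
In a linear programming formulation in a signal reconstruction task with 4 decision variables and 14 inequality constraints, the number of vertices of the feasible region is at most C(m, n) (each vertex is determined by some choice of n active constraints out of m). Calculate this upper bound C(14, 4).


Each vertex corresponds to some choice of n active constraints out of m, so the number of vertices is at most C(m, n) = m! / (n!(m-n)!).
m = 14, n = 4
Numerator: 14 * 13 * 12 * 11
Denominator: 4! = 24
C(14, 4) = 1001


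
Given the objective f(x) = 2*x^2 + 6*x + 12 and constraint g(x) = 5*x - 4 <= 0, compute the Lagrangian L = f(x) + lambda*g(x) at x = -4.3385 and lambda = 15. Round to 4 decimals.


Step 1: Evaluate f(x).
f(-4.3385) = 2*(-4.3385)^2 + 6*(-4.3385) + 12 = 23.6142
Step 2: Evaluate g(x).
g(-4.3385) = 5*-4.3385 - 4 = -25.6925
Step 3: Compute Lagrangian.
L = 23.6142 + 15*-25.6925 = -361.7733


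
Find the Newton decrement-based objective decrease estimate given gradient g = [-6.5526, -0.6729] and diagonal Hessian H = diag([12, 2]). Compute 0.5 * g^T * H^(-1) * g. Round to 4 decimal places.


Step 1: H is diagonal, so H^(-1) * g = [-0.5461, -0.3365].
Step 2: g^T H^(-1) g = sum_i g_i^2 / H_ii
  = (-6.5526)^2/12 + (-0.6729)^2/2
  = 3.578 + 0.2264 = 3.8044
Step 3: Objective decrease = 0.5 * g^T H^(-1) g = 1.9022


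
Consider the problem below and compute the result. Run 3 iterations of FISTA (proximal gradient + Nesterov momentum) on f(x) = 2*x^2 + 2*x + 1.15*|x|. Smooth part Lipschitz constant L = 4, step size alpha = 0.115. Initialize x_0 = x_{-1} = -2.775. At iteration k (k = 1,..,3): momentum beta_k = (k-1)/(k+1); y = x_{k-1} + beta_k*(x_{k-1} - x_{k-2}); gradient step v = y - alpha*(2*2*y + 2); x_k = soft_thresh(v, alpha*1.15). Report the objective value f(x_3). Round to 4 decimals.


FISTA on f(x) = 2*x^2 + 2*x + 1.15*|x|
L = 4, alpha = 0.115
Iteration 1: beta = 0.0, y = -2.775 + 0.0*(-2.775 + 2.775) = -2.775
  grad(y) = -9.1, v = y - alpha*grad = -1.7285
  prox(v) = soft_thresh(-1.7285, 0.1323) = -1.5963
Iteration 2: beta = 0.3333, y = -1.5963 + 0.3333*(-1.5963 + 2.775) = -1.2033
  grad(y) = -2.8133, v = y - alpha*grad = -0.8798
  prox(v) = soft_thresh(-0.8798, 0.1323) = -0.7476
Iteration 3: beta = 0.5, y = -0.7476 + 0.5*(-0.7476 + 1.5963) = -0.3232
  grad(y) = 0.7072, v = y - alpha*grad = -0.4045
  prox(v) = soft_thresh(-0.4045, 0.1323) = -0.2723
f(x_3) = 2*(-0.2723)^2 + 2*(-0.2723) + 1.15*|-0.2723| = -0.0832


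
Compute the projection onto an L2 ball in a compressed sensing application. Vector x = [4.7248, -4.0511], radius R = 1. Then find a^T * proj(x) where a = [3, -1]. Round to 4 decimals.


Step 1: Compute ||x|| (intermediates to 6 decimals).
||x|| = sqrt(4.7248^2 + (-4.0511)^2) = 6.223757
Step 2: Project.
Since ||x|| > R, scale = R/||x|| = 1/6.223757 = 0.160675, proj(x) = scale * x
proj(x) = [0.759157, -0.65091]
Step 3: Dot product.
a^T * proj(x) = 3*0.759157 - 1*(-0.65091) = 2.9284


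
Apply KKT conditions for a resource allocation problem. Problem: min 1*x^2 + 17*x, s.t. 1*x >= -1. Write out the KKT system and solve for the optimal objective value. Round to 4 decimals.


Step 1: Try lambda = 0 (constraint inactive).
x_unc = -17/(2*1) = -8.5
Check: 1*-8.5 = -8.5 < -1 -- violated!
Step 2: Constraint must be active: 1*x = -1
x* = -1/1 = -1.0
lambda = (2*1*(-1.0) + 17)/1 = 15.0
Step 3: Compute optimal value.
f(x*) = 1*(-1.0)^2 + 17*(-1.0) = -16.0


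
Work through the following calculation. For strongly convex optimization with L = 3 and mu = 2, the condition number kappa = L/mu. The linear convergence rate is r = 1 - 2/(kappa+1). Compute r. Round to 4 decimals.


Step 1: Compute the condition number.
kappa = L/mu = 3/2 = 1.5
Step 2: Compute the convergence rate.
r = 1 - 2/(kappa + 1) = 1 - 2*mu/(L + mu) = (L - mu)/(L + mu) = 1/5 = 0.2


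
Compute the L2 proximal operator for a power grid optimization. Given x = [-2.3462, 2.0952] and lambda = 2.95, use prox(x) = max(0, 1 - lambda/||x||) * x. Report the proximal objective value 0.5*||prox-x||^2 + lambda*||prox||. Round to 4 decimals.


Step 1: Compute ||x||.
||x|| = 3.1456
Step 2: Compute scaling factor.
scale = max(0, 1 - 2.95/3.1456) = 0.0622
Step 3: prox(x) = [-0.1459, 0.1303]
||prox(x)|| = 0.1956
Step 4: Proximal objective.
0.5*||prox-x||^2 = 4.3513
lambda*||prox|| = 0.577
Total = 4.9281


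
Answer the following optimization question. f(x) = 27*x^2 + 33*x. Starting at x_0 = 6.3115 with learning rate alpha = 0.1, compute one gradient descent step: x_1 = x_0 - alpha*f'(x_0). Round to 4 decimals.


We compute the gradient at x_0 and apply the update.
f'(x) = 54*x + 33
f'(6.3115) = 54*6.3115 + 33 = 373.821
x_1 = 6.3115 - 0.1*373.821 = -31.0706


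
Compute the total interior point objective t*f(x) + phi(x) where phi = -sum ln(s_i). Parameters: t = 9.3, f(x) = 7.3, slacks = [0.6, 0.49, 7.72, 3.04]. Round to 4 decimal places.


Step 1: Compute log-barrier.
ln values: [-0.5108, -0.7133, 2.0438, 1.1119]
phi = -(-0.5108 - 0.7133 + 2.0438 + 1.1119) = -1.9315
Step 2: Compute augmented objective.
t*f(x) = 9.3*7.3 = 67.89
Total = 67.89 - 1.9315 = 65.9585


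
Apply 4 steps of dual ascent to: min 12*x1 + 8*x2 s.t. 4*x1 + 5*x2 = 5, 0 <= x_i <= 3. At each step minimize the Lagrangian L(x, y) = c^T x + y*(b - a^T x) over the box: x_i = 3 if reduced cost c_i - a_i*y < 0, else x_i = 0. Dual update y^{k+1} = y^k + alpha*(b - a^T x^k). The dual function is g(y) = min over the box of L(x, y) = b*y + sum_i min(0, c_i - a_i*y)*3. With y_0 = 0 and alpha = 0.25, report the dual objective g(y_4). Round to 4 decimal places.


Dual ascent for LP: min 12*x1 + 8*x2, 4*x1 + 5*x2 = 5, 0 <= x_i <= 3
Step 1: y^k = 0.0, reduced costs: (12.0, 8.0)
  x^k = (0.0, 0.0), subgradient = b - a^T x = 5.0
  y^{k+1} = 0.0 + 0.25*5.0 = 1.25
Step 2: y^k = 1.25, reduced costs: (7.0, 1.75)
  x^k = (0.0, 0.0), subgradient = b - a^T x = 5.0
  y^{k+1} = 1.25 + 0.25*5.0 = 2.5
Step 3: y^k = 2.5, reduced costs: (2.0, -4.5)
  x^k = (0.0, 3.0), subgradient = b - a^T x = -10.0
  y^{k+1} = 2.5 + 0.25*-10.0 = 0.0
Step 4: y^k = 0.0, reduced costs: (12.0, 8.0)
  x^k = (0.0, 0.0), subgradient = b - a^T x = 5.0
  y^{k+1} = 0.0 + 0.25*5.0 = 1.25
Dual objective at y_4 = 1.25: reduced costs (7.0, 1.75), box minimizer x = (0.0, 0.0)
g(y_4) = b*y + (c1 - a1*y)*x1 + (c2 - a2*y)*x2 = 5*1.25 + 7.0*0.0 + 1.75*0.0 = 6.25 + 0.0 + 0.0 = 6.25


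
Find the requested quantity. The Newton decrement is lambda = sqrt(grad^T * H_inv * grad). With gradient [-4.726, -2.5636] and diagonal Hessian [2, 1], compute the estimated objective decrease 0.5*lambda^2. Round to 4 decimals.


Step 1: H is diagonal, so H^(-1) * g = [-2.363, -2.5636].
Step 2: g^T H^(-1) g = sum_i g_i^2 / H_ii
  = (-4.726)^2/2 + (-2.5636)^2/1
  = 11.1675 + 6.572 = 17.7396
Step 3: Objective decrease = 0.5 * g^T H^(-1) g = 8.8698


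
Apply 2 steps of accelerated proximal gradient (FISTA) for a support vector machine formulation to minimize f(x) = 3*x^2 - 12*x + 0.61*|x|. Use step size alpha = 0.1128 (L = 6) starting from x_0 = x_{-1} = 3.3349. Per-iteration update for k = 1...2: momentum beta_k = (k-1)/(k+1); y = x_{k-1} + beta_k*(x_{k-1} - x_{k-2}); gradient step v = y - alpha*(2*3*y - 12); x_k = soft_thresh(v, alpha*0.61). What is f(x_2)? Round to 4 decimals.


FISTA on f(x) = 3*x^2 - 12*x + 0.61*|x|
L = 6, alpha = 0.1128
Iteration 1: beta = 0.0, y = 3.3349 + 0.0*(3.3349 - 3.3349) = 3.3349
  grad(y) = 8.0094, v = y - alpha*grad = 2.4314
  prox(v) = soft_thresh(2.4314, 0.0688) = 2.3626
Iteration 2: beta = 0.3333, y = 2.3626 + 0.3333*(2.3626 - 3.3349) = 2.0385
  grad(y) = 0.2313, v = y - alpha*grad = 2.0125
  prox(v) = soft_thresh(2.0125, 0.0688) = 1.9436
f(x_2) = 3*1.9436^2 - 12*1.9436 + 0.61*|1.9436| = -10.8048


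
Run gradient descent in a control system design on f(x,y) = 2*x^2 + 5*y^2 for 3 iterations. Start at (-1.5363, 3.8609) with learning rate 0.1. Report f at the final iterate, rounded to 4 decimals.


Gradient descent on f(x,y) = 2*x^2 + 5*y^2.
Starting point: (-1.5363, 3.8609), alpha = 0.1
Step 1: grad_x = 2*2*-1.5363 = -6.1452, grad_y = 2*5*3.8609 = 38.609
  x_1 = -1.5363 - 0.1*-6.1452 = -0.9218
  y_1 = 3.8609 - 0.1*38.609 = -0.0
Step 2: grad_x = 2*2*-0.9218 = -3.6871, grad_y = 2*5*-0.0 = -0.0
  x_2 = -0.9218 - 0.1*-3.6871 = -0.5531
  y_2 = -0.0 - 0.1*-0.0 = 0.0
Step 3: grad_x = 2*2*-0.5531 = -2.2123, grad_y = 2*5*0.0 = 0.0
  x_3 = -0.5531 - 0.1*-2.2123 = -0.3318
  y_3 = 0.0 - 0.1*0.0 = 0.0
f(-0.3318, 0.0) = 2*(-0.3318)^2 + 5*0.0^2 = 0.2202


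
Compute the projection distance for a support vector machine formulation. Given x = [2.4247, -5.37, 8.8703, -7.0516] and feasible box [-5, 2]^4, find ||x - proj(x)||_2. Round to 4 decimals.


Project each component onto [-5, 2].
clip(2.4247) = 2.0, clip(-5.37) = -5.0, clip(8.8703) = 2.0, clip(-7.0516) = -5.0
Projection = [2.0, -5.0, 2.0, -5.0]
Squared diffs: [0.1804, 0.1369, 47.201, 4.2091]
Distance = sqrt(51.7274) = 7.1922


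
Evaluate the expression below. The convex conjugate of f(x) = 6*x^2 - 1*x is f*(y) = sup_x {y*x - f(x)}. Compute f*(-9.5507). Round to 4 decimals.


f*(y) = sup_x {y*x - a*x^2 - b*x} = sup_x {(y-b)*x - a*x^2}
FOC: (y - b) - 2a*x = 0 => x* = (y - b)/(2a)
x* = (-9.5507 + 1)/(2*6) = -0.7126
f*(-9.5507) = (y-b)^2/(4a) = (-9.5507 + 1)^2/(4*6)
= 73.1145/24 = 3.0464


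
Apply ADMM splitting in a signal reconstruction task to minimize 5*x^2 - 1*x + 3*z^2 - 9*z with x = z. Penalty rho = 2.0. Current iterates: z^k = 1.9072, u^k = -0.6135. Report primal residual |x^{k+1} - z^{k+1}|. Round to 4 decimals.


ADMM iteration with rho = 2.0, z^k = 1.9072, u^k = -0.6135
Step 1: x-update.
Minimize 5*x^2 - 1*x + (2.0/2)*(x - 1.9072 - 0.6135)^2
FOC: (2*5 + 2.0)*x = 1 + 2.0*(1.9072 + 0.6135)
x^{k+1} = 0.5035
Step 2: z-update.
Minimize 3*z^2 - 9*z + (2.0/2)*(0.5035 - z - 0.6135)^2
FOC: (2*3 + 2.0)*z = 9 + 2.0*(0.5035 - 0.6135)
z^{k+1} = 1.0975
Step 3: u-update.
u^{k+1} = -0.6135 + 0.5035 - 1.0975 = -1.2075
Step 4: Primal residual = |0.5035 - 1.0975| = 0.594


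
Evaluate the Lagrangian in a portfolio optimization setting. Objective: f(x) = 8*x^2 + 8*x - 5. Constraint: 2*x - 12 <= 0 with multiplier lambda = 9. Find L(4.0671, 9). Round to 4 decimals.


Step 1: Evaluate f(x).
f(4.0671) = 8*4.0671^2 + 8*4.0671 - 5 = 159.8672
Step 2: Evaluate g(x).
g(4.0671) = 2*4.0671 - 12 = -3.8658
Step 3: Compute Lagrangian.
L = 159.8672 + 9*-3.8658 = 125.075


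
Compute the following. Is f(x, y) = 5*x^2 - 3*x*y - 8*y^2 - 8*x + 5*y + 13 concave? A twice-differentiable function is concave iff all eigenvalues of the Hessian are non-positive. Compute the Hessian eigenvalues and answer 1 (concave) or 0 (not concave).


The Hessian of f(x,y) = 5*x^2 - 3*x*y - 8*y^2 - 8*x + 5*y + 13 is:
H = [[10, -3], [-3, -16]]
Trace = 10 - 16 = -6
Determinant = 10*-16 - (-3)^2 = -169
Discriminant = (-6)^2 - 4*-169 = 712.0
Eigenvalues: lambda_1 = -16.3417, lambda_2 = 10.3417
The function is not concave.

0


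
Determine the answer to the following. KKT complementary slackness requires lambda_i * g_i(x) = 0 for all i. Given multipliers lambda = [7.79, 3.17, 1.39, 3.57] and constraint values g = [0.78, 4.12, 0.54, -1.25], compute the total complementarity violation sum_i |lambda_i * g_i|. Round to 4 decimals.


KKT complementary slackness check:
lambda_1 * g_1 = 7.79 * 0.78 = 6.0762
lambda_2 * g_2 = 3.17 * 4.12 = 13.0604
lambda_3 * g_3 = 1.39 * 0.54 = 0.7506
lambda_4 * g_4 = 3.57 * -1.25 = -4.4625
Total violation = 6.0762 + 13.0604 + 0.7506 + 4.4625 = 24.3497


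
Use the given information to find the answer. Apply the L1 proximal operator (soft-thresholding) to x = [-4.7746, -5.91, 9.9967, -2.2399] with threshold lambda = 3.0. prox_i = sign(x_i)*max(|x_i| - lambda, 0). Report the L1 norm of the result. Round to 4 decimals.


Soft-thresholding with lambda = 3.0:
prox(-4.7746) = sign(-4.7746)*max(|-4.7746| - 3.0, 0) = -1.7746
prox(-5.91) = sign(-5.91)*max(|-5.91| - 3.0, 0) = -2.91
prox(9.9967) = sign(9.9967)*max(|9.9967| - 3.0, 0) = 6.9967
prox(-2.2399) = sign(-2.2399)*max(|-2.2399| - 3.0, 0) = 0.0
prox(x) = [-1.7746, -2.91, 6.9967, 0.0]
||prox(x)||_1 = 1.7746 + 2.91 + 6.9967 + 0.0 = 11.6813


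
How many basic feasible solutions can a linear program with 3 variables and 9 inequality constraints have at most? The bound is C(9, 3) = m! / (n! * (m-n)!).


Each vertex corresponds to some choice of n active constraints out of m, so the number of vertices is at most C(m, n) = m! / (n!(m-n)!).
m = 9, n = 3
Numerator: 9 * 8 * 7
Denominator: 3! = 6
C(9, 3) = 84


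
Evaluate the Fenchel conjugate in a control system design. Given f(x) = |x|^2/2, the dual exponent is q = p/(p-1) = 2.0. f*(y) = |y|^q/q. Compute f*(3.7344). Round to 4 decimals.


The conjugate exponent q satisfies 1/p + 1/q = 1.
p = 2, so q = 2/(2 - 1) = 2.0
|y|^q = 3.7344^2.0 = 13.9457
f*(3.7344) = 13.9457 / 2.0 = 6.9729


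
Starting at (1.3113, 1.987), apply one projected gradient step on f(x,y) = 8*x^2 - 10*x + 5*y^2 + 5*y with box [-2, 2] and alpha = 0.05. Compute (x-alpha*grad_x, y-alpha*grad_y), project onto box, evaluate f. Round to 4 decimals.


Step 1: Compute gradient at (1.3113, 1.987).
grad_x = 2*8*1.3113 - 10 = 10.9808
grad_y = 2*5*1.987 + 5 = 24.87
Step 2: Gradient step.
x_raw = 1.3113 - 0.05*10.9808 = 0.7623
y_raw = 1.987 - 0.05*24.87 = 0.7435
Step 3: Project onto [-2, 2].
x_proj = clip(0.7623) = 0.7623
y_proj = clip(0.7435) = 0.7435
Step 4: Evaluate f.
f(0.7623, 0.7435) = 3.5072


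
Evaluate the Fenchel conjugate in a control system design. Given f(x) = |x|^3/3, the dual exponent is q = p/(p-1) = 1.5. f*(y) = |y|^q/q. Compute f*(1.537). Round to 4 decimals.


The conjugate exponent q satisfies 1/p + 1/q = 1.
p = 3, so q = 3/(3 - 1) = 1.5
|y|^q = 1.537^1.5 = 1.9055
f*(1.537) = 1.9055 / 1.5 = 1.2703


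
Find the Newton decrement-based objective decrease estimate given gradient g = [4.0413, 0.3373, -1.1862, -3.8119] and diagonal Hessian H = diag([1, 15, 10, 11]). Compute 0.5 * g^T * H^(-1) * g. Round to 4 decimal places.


Step 1: H is diagonal, so H^(-1) * g = [4.0413, 0.0225, -0.1186, -0.3465].
Step 2: g^T H^(-1) g = sum_i g_i^2 / H_ii
  = (4.0413)^2/1 + (0.3373)^2/15 + (-1.1862)^2/10 + (-3.8119)^2/11
  = 16.3321 + 0.0076 + 0.1407 + 1.321 = 17.8014
Step 3: Objective decrease = 0.5 * g^T H^(-1) g = 8.9007


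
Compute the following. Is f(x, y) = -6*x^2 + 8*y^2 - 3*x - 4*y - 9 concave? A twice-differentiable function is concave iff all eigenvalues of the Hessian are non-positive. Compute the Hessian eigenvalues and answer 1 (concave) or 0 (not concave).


The Hessian of f(x,y) = -6*x^2 + 8*y^2 - 3*x - 4*y - 9 is:
H = [[-12, 0], [0, 16]]
Trace = -12 + 16 = 4
Determinant = -12*16 - (0)^2 = -192
Discriminant = (4)^2 - 4*-192 = 784.0
Eigenvalues: lambda_1 = -12.0, lambda_2 = 16.0
The function is not concave.

0


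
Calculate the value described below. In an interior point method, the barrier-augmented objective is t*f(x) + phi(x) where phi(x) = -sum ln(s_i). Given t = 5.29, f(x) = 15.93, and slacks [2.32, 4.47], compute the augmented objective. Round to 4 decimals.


Step 1: Compute log-barrier.
ln values: [0.8416, 1.4974]
phi = -(0.8416 + 1.4974) = -2.339
Step 2: Compute augmented objective.
t*f(x) = 5.29*15.93 = 84.2697
Total = 84.2697 - 2.339 = 81.9307


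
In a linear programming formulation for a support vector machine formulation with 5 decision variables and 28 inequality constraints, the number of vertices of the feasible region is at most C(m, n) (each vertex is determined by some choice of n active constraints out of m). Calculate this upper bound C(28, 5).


Each vertex corresponds to some choice of n active constraints out of m, so the number of vertices is at most C(m, n) = m! / (n!(m-n)!).
m = 28, n = 5
Numerator: 28 * 27 * 26 * 25 * 24
Denominator: 5! = 120
C(28, 5) = 98280


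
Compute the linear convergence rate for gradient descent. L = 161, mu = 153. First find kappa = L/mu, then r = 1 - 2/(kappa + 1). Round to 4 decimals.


Step 1: Compute the condition number.
kappa = L/mu = 161/153 = 1.0523
Step 2: Compute the convergence rate.
r = 1 - 2/(kappa + 1) = 1 - 2*mu/(L + mu) = (L - mu)/(L + mu) = 8/314 = 0.0255


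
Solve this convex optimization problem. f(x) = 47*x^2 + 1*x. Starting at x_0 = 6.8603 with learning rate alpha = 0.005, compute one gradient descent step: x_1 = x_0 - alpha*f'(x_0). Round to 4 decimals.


We compute the gradient at x_0 and apply the update.
f'(x) = 94*x + 1
f'(6.8603) = 94*6.8603 + 1 = 645.8682
x_1 = 6.8603 - 0.005*645.8682 = 3.631


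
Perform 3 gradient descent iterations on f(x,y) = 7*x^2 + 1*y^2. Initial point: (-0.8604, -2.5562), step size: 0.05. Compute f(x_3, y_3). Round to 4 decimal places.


Gradient descent on f(x,y) = 7*x^2 + 1*y^2.
Starting point: (-0.8604, -2.5562), alpha = 0.05
Step 1: grad_x = 2*7*-0.8604 = -12.0456, grad_y = 2*1*-2.5562 = -5.1124
  x_1 = -0.8604 - 0.05*-12.0456 = -0.2581
  y_1 = -2.5562 - 0.05*-5.1124 = -2.3006
Step 2: grad_x = 2*7*-0.2581 = -3.6137, grad_y = 2*1*-2.3006 = -4.6012
  x_2 = -0.2581 - 0.05*-3.6137 = -0.0774
  y_2 = -2.3006 - 0.05*-4.6012 = -2.0705
Step 3: grad_x = 2*7*-0.0774 = -1.0841, grad_y = 2*1*-2.0705 = -4.141
  x_3 = -0.0774 - 0.05*-1.0841 = -0.0232
  y_3 = -2.0705 - 0.05*-4.141 = -1.8635
f(-0.0232, -1.8635) = 7*(-0.0232)^2 + 1*(-1.8635)^2 = 3.4763


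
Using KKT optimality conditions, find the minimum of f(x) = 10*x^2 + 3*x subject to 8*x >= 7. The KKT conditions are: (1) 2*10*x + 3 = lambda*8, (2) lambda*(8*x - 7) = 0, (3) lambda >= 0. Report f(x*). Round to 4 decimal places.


Step 1: Try lambda = 0 (constraint inactive).
x_unc = -3/(2*10) = -0.15
Check: 8*-0.15 = -1.2 < 7 -- violated!
Step 2: Constraint must be active: 8*x = 7
x* = 7/8 = 0.875
lambda = (2*10*0.875 + 3)/8 = 2.5625
Step 3: Compute optimal value.
f(x*) = 10*0.875^2 + 3*0.875 = 10.2813


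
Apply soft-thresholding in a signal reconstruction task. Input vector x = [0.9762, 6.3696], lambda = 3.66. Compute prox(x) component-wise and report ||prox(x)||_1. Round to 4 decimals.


Soft-thresholding with lambda = 3.66:
prox(0.9762) = sign(0.9762)*max(|0.9762| - 3.66, 0) = 0.0
prox(6.3696) = sign(6.3696)*max(|6.3696| - 3.66, 0) = 2.7096
prox(x) = [0.0, 2.7096]
||prox(x)||_1 = 0.0 + 2.7096 = 2.7096


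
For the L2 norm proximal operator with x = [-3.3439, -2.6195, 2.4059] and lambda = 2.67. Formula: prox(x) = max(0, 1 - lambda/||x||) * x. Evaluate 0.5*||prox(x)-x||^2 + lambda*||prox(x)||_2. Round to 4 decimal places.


Step 1: Compute ||x||.
||x|| = 4.8818
Step 2: Compute scaling factor.
scale = max(0, 1 - 2.67/4.8818) = 0.4531
Step 3: prox(x) = [-1.515, -1.1868, 1.09]
||prox(x)|| = 2.2118
Step 4: Proximal objective.
0.5*||prox-x||^2 = 3.5645
lambda*||prox|| = 5.9055
Total = 9.4699


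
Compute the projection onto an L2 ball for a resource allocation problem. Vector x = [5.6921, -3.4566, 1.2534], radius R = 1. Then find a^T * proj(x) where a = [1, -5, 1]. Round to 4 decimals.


Step 1: Compute ||x|| (intermediates to 6 decimals).
||x|| = sqrt(5.6921^2 + (-3.4566)^2 + 1.2534^2) = 6.776363
Step 2: Project.
Since ||x|| > R, scale = R/||x|| = 1/6.776363 = 0.147572, proj(x) = scale * x
proj(x) = [0.839995, -0.510097, 0.184967]
Step 3: Dot product.
a^T * proj(x) = 1*0.839995 - 5*(-0.510097) + 1*0.184967 = 3.5754


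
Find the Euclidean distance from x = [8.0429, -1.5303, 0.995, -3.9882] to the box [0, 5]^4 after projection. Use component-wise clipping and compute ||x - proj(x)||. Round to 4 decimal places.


Project each component onto [0, 5].
clip(8.0429) = 5.0, clip(-1.5303) = 0.0, clip(0.995) = 0.995, clip(-3.9882) = 0.0
Projection = [5.0, 0.0, 0.995, 0.0]
Squared diffs: [9.2592, 2.3418, 0.0, 15.9057]
Distance = sqrt(27.5067) = 5.2447


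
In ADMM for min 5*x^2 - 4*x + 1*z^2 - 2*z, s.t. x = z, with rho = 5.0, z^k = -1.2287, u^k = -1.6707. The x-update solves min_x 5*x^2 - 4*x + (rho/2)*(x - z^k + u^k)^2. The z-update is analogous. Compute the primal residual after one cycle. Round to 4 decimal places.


ADMM iteration with rho = 5.0, z^k = -1.2287, u^k = -1.6707
Step 1: x-update.
Minimize 5*x^2 - 4*x + (5.0/2)*(x + 1.2287 - 1.6707)^2
FOC: (2*5 + 5.0)*x = 4 + 5.0*(-1.2287 + 1.6707)
x^{k+1} = 0.414
Step 2: z-update.
Minimize 1*z^2 - 2*z + (5.0/2)*(0.414 - z - 1.6707)^2
FOC: (2*1 + 5.0)*z = 2 + 5.0*(0.414 - 1.6707)
z^{k+1} = -0.6119
Step 3: u-update.
u^{k+1} = -1.6707 + 0.414 + 0.6119 = -0.6448
Step 4: Primal residual = |0.414 + 0.6119| = 1.0259


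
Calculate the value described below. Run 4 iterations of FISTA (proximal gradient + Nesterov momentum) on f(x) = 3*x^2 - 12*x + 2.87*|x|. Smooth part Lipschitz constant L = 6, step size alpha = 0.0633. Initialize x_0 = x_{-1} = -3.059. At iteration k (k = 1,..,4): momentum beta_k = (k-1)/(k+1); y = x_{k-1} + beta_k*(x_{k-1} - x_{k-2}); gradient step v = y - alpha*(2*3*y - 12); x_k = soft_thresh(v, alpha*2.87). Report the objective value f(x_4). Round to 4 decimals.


FISTA on f(x) = 3*x^2 - 12*x + 2.87*|x|
L = 6, alpha = 0.0633
Iteration 1: beta = 0.0, y = -3.059 + 0.0*(-3.059 + 3.059) = -3.059
  grad(y) = -30.354, v = y - alpha*grad = -1.1376
  prox(v) = soft_thresh(-1.1376, 0.1817) = -0.9559
Iteration 2: beta = 0.3333, y = -0.9559 + 0.3333*(-0.9559 + 3.059) = -0.2549
  grad(y) = -13.5294, v = y - alpha*grad = 0.6015
  prox(v) = soft_thresh(0.6015, 0.1817) = 0.4198
Iteration 3: beta = 0.5, y = 0.4198 + 0.5*(0.4198 + 0.9559) = 1.1077
  grad(y) = -5.3536, v = y - alpha*grad = 1.4466
  prox(v) = soft_thresh(1.4466, 0.1817) = 1.2649
Iteration 4: beta = 0.6, y = 1.2649 + 0.6*(1.2649 - 0.4198) = 1.772
  grad(y) = -1.368, v = y - alpha*grad = 1.8586
  prox(v) = soft_thresh(1.8586, 0.1817) = 1.6769
f(x_4) = 3*1.6769^2 - 12*1.6769 + 2.87*|1.6769| = -6.8741
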